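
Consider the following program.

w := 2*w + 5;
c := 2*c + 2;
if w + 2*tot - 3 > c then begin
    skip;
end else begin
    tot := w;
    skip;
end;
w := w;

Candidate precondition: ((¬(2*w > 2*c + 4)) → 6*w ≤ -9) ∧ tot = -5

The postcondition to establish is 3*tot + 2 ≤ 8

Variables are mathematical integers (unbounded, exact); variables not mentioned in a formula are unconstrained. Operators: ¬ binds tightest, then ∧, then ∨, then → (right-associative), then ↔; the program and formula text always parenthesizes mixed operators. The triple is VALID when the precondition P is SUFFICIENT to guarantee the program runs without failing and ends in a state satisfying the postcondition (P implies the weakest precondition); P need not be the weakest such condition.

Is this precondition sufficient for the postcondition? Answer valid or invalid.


Working backward. After the program, the postcondition 3*tot + 2 ≤ 8 must hold; in canonical form it is 3*tot ≤ 6.
Before w := w: 3*tot ≤ 6
Then branch requires 3*tot ≤ 6; else branch requires 3*w ≤ 6.
Before the if: (2*tot + w > c + 3 → 3*tot ≤ 6) ∧ ((¬(2*tot + w > c + 3)) → 3*w ≤ 6)
Before c := 2*c + 2: (2*tot + w > 2*c + 5 → 3*tot ≤ 6) ∧ ((¬(2*tot + w > 2*c + 5)) → 3*w ≤ 6)
Before w := 2*w + 5: (2*tot + 2*w > 2*c → 3*tot ≤ 6) ∧ ((¬(2*tot + 2*w > 2*c)) → 6*w ≤ -9)
The weakest precondition is (2*tot + 2*w > 2*c → 3*tot ≤ 6) ∧ ((¬(2*tot + 2*w > 2*c)) → 6*w ≤ -9).
Check whether ((¬(2*w > 2*c + 4)) → 6*w ≤ -9) ∧ tot = -5 implies it.
Countermodel: at the initial state c = -3, tot = -5, w = 0, the precondition holds but the weakest precondition fails.
Answer: invalid


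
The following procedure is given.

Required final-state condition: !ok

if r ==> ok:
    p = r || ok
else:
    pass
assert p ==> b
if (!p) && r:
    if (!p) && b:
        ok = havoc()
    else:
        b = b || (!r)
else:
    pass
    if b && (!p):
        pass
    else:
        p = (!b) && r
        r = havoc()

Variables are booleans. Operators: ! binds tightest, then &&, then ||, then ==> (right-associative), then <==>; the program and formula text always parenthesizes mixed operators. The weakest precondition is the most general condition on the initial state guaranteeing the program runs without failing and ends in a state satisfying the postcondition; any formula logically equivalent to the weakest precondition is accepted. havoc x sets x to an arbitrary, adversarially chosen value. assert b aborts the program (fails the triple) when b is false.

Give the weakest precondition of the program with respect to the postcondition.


Working backward. After the program, !ok must hold.
Then branch requires (!((!p) && b)) && ((!((!p) && b)) ==> (!ok)); else branch requires ((b && (!p)) ==> (!ok)) && ((!(b && (!p))) ==> (!ok)).
Before the if: (((!p) && r) ==> ((!((!p) && b)) && ((!((!p) && b)) ==> (!ok)))) && ((!((!p) && r)) ==> (((b && (!p)) ==> (!ok)) && ((!(b && (!p))) ==> (!ok))))
Before assert p ==> b: (p ==> b) && (((!p) && r) ==> ((!((!p) && b)) && ((!((!p) && b)) ==> (!ok)))) && ((!((!p) && r)) ==> (((b && (!p)) ==> (!ok)) && ((!(b && (!p))) ==> (!ok))))
Then branch requires ((r || ok) ==> b) && (((!(r || ok)) && r) ==> ((!((!(r || ok)) && b)) && ((!((!(r || ok)) && b)) ==> (!ok)))) && ((!((!(r || ok)) && r)) ==> (((b && (!(r || ok))) ==> (!ok)) && ((!(b && (!(r || ok)))) ==> (!ok)))); else branch requires (p ==> b) && (((!p) && r) ==> ((!((!p) && b)) && ((!((!p) && b)) ==> (!ok)))) && ((!((!p) && r)) ==> (((b && (!p)) ==> (!ok)) && ((!(b && (!p))) ==> (!ok)))).
Before the if: ((r ==> ok) ==> (((r || ok) ==> b) && (((!(r || ok)) && r) ==> ((!((!(r || ok)) && b)) && ((!((!(r || ok)) && b)) ==> (!ok)))) && ((!((!(r || ok)) && r)) ==> (((b && (!(r || ok))) ==> (!ok)) && ((!(b && (!(r || ok)))) ==> (!ok)))))) && ((!(r ==> ok)) ==> ((p ==> b) && (((!p) && r) ==> ((!((!p) && b)) && ((!((!p) && b)) ==> (!ok)))) && ((!((!p) && r)) ==> (((b && (!p)) ==> (!ok)) && ((!(b && (!p))) ==> (!ok))))))
Answer: WP = ((r ==> ok) ==> (((r || ok) ==> b) && (((!(r || ok)) && r) ==> ((!((!(r || ok)) && b)) && ((!((!(r || ok)) && b)) ==> (!ok)))) && ((!((!(r || ok)) && r)) ==> (((b && (!(r || ok))) ==> (!ok)) && ((!(b && (!(r || ok)))) ==> (!ok)))))) && ((!(r ==> ok)) ==> ((p ==> b) && (((!p) && r) ==> ((!((!p) && b)) && ((!((!p) && b)) ==> (!ok)))) && ((!((!p) && r)) ==> (((b && (!p)) ==> (!ok)) && ((!(b && (!p))) ==> (!ok))))))


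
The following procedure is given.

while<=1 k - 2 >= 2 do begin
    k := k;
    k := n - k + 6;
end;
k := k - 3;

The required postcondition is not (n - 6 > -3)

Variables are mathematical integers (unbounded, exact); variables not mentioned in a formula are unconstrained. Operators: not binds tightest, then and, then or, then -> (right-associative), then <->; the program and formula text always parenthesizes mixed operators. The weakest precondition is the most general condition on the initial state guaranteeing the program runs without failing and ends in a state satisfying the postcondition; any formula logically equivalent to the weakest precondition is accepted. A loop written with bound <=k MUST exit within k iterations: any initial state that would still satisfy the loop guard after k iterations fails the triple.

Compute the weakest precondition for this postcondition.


Working backward. After the program, the postcondition not (n - 6 > -3) must hold; in canonical form it is not (n > 3).
Before k := k - 3: not (n > 3)
Before the loop (bound <=1), unroll the exhaustion recursion (WP_0 = exit-now case; WP_j = one more guarded iteration, up to j = 1):
  WP_0: (not (k >= 4)) and (not (n > 3))
  WP_1: (k >= 4 -> ((not (n >= k - 2)) and (not (n > 3)))) and ((not (k >= 4)) -> (not (n > 3)))
So before the loop: (k >= 4 -> ((not (n >= k - 2)) and (not (n > 3)))) and ((not (k >= 4)) -> (not (n > 3)))
Answer: WP = (k >= 4 -> ((not (n >= k - 2)) and (not (n > 3)))) and ((not (k >= 4)) -> (not (n > 3)))


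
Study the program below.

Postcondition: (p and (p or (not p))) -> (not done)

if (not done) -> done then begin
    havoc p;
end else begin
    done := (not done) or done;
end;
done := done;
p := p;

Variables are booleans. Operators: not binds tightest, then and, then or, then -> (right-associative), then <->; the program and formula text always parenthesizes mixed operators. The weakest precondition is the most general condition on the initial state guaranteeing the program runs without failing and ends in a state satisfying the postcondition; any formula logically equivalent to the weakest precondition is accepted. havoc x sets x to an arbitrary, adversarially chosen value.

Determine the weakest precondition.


Working backward. After the program, the postcondition (p and (p or (not p))) -> (not done) must hold; in canonical form it is p -> (not done).
Before p := p: p -> (not done)
Before done := done: p -> (not done)
Then branch requires not done; else branch requires not p.
Before the if: (((not done) -> done) -> (not done)) and ((not ((not done) -> done)) -> (not p))
Answer: WP = (((not done) -> done) -> (not done)) and ((not ((not done) -> done)) -> (not p))


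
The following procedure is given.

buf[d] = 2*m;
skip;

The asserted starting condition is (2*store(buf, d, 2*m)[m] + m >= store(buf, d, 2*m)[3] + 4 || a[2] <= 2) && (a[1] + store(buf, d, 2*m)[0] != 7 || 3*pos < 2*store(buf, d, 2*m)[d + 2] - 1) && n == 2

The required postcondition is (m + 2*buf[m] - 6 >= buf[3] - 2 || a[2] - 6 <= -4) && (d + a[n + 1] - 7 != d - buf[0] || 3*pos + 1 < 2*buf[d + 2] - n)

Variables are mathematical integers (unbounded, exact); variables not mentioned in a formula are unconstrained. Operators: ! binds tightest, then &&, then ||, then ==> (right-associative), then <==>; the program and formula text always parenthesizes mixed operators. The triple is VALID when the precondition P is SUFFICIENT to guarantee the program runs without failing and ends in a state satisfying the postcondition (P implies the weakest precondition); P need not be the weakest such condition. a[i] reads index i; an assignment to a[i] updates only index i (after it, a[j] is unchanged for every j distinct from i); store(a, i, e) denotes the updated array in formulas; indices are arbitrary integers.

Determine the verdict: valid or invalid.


Working backward. After the program, the postcondition (m + 2*buf[m] - 6 >= buf[3] - 2 || a[2] - 6 <= -4) && (d + a[n + 1] - 7 != d - buf[0] || 3*pos + 1 < 2*buf[d + 2] - n) must hold; in canonical form it is (2*buf[m] + m >= buf[3] + 4 || a[2] <= 2) && (a[n + 1] + buf[0] != 7 || n + 3*pos < 2*buf[d + 2] - 1).
Before skip: (2*buf[m] + m >= buf[3] + 4 || a[2] <= 2) && (a[n + 1] + buf[0] != 7 || n + 3*pos < 2*buf[d + 2] - 1)
Before buf[d] := 2*m: (2*store(buf, d, 2*m)[m] + m >= store(buf, d, 2*m)[3] + 4 || a[2] <= 2) && (a[n + 1] + store(buf, d, 2*m)[0] != 7 || n + 3*pos < 2*store(buf, d, 2*m)[d + 2] - 1)
The weakest precondition is (2*store(buf, d, 2*m)[m] + m >= store(buf, d, 2*m)[3] + 4 || a[2] <= 2) && (a[n + 1] + store(buf, d, 2*m)[0] != 7 || n + 3*pos < 2*store(buf, d, 2*m)[d + 2] - 1).
Check whether (2*store(buf, d, 2*m)[m] + m >= store(buf, d, 2*m)[3] + 4 || a[2] <= 2) && (a[1] + store(buf, d, 2*m)[0] != 7 || 3*pos < 2*store(buf, d, 2*m)[d + 2] - 1) && n == 2 implies it.
Countermodel: at the initial state a = {[-11795] = 4, [-11793] = 4, [0] = 4, [1] = -20344, [2] = -6516, [3] = 4825, [30152] = 4, elsewhere 4}, buf = {[-11795] = 5, [-11793] = -27727, [0] = -4818, [1] = 5, [2] = 5, [3] = 5, [30152] = 5, elsewhere 5}, d = -11795, m = 30152, n = 2, pos = 0, the precondition holds but the weakest precondition fails.
Answer: invalid


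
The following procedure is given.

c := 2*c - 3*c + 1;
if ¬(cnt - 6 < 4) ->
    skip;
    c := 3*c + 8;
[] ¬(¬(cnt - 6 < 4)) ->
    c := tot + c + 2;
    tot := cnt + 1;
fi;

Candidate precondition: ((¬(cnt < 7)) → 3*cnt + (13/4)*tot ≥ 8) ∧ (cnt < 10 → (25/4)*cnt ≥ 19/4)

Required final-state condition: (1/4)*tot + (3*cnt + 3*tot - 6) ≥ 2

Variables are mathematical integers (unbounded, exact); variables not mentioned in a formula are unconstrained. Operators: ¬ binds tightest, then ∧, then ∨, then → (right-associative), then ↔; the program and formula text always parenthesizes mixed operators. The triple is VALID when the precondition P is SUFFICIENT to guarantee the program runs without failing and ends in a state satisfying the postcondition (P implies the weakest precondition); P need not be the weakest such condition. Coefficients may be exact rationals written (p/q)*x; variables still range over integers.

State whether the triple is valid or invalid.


Working backward. After the program, the postcondition (1/4)*tot + (3*cnt + 3*tot - 6) ≥ 2 must hold; in canonical form it is 3*cnt + (13/4)*tot ≥ 8.
Then branch requires 3*cnt + (13/4)*tot ≥ 8; else branch requires (25/4)*cnt ≥ 19/4.
Before the if: ((¬(cnt < 10)) → 3*cnt + (13/4)*tot ≥ 8) ∧ (cnt < 10 → (25/4)*cnt ≥ 19/4)
Before c := 2*c - 3*c + 1: ((¬(cnt < 10)) → 3*cnt + (13/4)*tot ≥ 8) ∧ (cnt < 10 → (25/4)*cnt ≥ 19/4)
The weakest precondition is ((¬(cnt < 10)) → 3*cnt + (13/4)*tot ≥ 8) ∧ (cnt < 10 → (25/4)*cnt ≥ 19/4).
Check whether ((¬(cnt < 7)) → 3*cnt + (13/4)*tot ≥ 8) ∧ (cnt < 10 → (25/4)*cnt ≥ 19/4) implies it.
Every state satisfying the precondition satisfies the weakest precondition: the implication holds.
Answer: valid


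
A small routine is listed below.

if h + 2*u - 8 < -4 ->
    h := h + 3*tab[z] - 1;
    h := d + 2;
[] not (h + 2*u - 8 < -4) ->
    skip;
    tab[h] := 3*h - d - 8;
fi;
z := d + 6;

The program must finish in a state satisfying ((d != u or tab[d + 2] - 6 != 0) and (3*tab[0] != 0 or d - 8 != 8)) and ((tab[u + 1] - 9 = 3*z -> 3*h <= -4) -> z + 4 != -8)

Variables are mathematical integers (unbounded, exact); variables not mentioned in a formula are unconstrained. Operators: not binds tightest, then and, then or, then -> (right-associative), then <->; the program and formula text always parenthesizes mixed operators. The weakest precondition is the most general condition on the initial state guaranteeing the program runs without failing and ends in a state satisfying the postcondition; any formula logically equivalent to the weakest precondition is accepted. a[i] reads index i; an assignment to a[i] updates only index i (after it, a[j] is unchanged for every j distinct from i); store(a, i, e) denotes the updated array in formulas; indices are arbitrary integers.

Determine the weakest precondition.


Working backward. After the program, the postcondition ((d != u or tab[d + 2] - 6 != 0) and (3*tab[0] != 0 or d - 8 != 8)) and ((tab[u + 1] - 9 = 3*z -> 3*h <= -4) -> z + 4 != -8) must hold; in canonical form it is (d != u or tab[d + 2] != 6) and (3*tab[0] != 0 or d != 16) and ((tab[u + 1] = 3*z + 9 -> 3*h <= -4) -> z != -12).
Before z := d + 6: (d != u or tab[d + 2] != 6) and (3*tab[0] != 0 or d != 16) and ((tab[u + 1] = 3*d + 27 -> 3*h <= -4) -> d != -18)
Then branch requires (d != u or tab[d + 2] != 6) and (3*tab[0] != 0 or d != 16) and ((tab[u + 1] = 3*d + 27 -> 3*d <= -10) -> d != -18); else branch requires (d != u or store(tab, h, -d + 3*h - 8)[d + 2] != 6) and (3*store(tab, h, -d + 3*h - 8)[0] != 0 or d != 16) and ((store(tab, h, -d + 3*h - 8)[u + 1] = 3*d + 27 -> 3*h <= -4) -> d != -18).
Before the if: (h + 2*u < 4 -> ((d != u or tab[d + 2] != 6) and (3*tab[0] != 0 or d != 16) and ((tab[u + 1] = 3*d + 27 -> 3*d <= -10) -> d != -18))) and ((not (h + 2*u < 4)) -> ((d != u or store(tab, h, -d + 3*h - 8)[d + 2] != 6) and (3*store(tab, h, -d + 3*h - 8)[0] != 0 or d != 16) and ((store(tab, h, -d + 3*h - 8)[u + 1] = 3*d + 27 -> 3*h <= -4) -> d != -18)))
Answer: WP = (h + 2*u < 4 -> ((d != u or tab[d + 2] != 6) and (3*tab[0] != 0 or d != 16) and ((tab[u + 1] = 3*d + 27 -> 3*d <= -10) -> d != -18))) and ((not (h + 2*u < 4)) -> ((d != u or store(tab, h, -d + 3*h - 8)[d + 2] != 6) and (3*store(tab, h, -d + 3*h - 8)[0] != 0 or d != 16) and ((store(tab, h, -d + 3*h - 8)[u + 1] = 3*d + 27 -> 3*h <= -4) -> d != -18)))


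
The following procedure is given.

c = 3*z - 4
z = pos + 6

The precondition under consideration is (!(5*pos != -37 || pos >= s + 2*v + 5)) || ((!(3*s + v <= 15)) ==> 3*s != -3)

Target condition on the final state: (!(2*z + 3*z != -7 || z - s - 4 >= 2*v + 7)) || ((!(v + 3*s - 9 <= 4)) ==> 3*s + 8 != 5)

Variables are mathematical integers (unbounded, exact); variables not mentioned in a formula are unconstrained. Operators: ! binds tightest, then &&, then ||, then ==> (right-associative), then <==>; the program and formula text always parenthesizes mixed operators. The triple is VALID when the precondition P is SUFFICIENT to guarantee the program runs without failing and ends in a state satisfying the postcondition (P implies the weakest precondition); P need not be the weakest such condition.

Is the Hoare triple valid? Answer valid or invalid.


Working backward. After the program, the postcondition (!(2*z + 3*z != -7 || z - s - 4 >= 2*v + 7)) || ((!(v + 3*s - 9 <= 4)) ==> 3*s + 8 != 5) must hold; in canonical form it is (!(5*z != -7 || z >= s + 2*v + 11)) || ((!(3*s + v <= 13)) ==> 3*s != -3).
Before z := pos + 6: (!(5*pos != -37 || pos >= s + 2*v + 5)) || ((!(3*s + v <= 13)) ==> 3*s != -3)
Before c := 3*z - 4: (!(5*pos != -37 || pos >= s + 2*v + 5)) || ((!(3*s + v <= 13)) ==> 3*s != -3)
The weakest precondition is (!(5*pos != -37 || pos >= s + 2*v + 5)) || ((!(3*s + v <= 13)) ==> 3*s != -3).
Check whether (!(5*pos != -37 || pos >= s + 2*v + 5)) || ((!(3*s + v <= 15)) ==> 3*s != -3) implies it.
Countermodel: at the initial state pos = 0, s = -1, v = 17, the precondition holds but the weakest precondition fails.
Answer: invalid


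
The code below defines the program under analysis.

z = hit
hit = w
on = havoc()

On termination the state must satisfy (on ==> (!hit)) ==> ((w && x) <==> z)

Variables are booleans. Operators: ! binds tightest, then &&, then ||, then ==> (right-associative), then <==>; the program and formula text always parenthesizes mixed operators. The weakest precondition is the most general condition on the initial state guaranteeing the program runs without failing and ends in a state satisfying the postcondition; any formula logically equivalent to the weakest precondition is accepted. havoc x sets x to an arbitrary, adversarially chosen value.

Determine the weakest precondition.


Working backward. After the program, (on ==> (!hit)) ==> ((w && x) <==> z) must hold.
Before havoc on: ((!hit) ==> ((w && x) <==> z)) && ((w && x) <==> z)
Before hit := w: ((!w) ==> ((w && x) <==> z)) && ((w && x) <==> z)
Before z := hit: ((!w) ==> ((w && x) <==> hit)) && ((w && x) <==> hit)
Answer: WP = ((!w) ==> ((w && x) <==> hit)) && ((w && x) <==> hit)


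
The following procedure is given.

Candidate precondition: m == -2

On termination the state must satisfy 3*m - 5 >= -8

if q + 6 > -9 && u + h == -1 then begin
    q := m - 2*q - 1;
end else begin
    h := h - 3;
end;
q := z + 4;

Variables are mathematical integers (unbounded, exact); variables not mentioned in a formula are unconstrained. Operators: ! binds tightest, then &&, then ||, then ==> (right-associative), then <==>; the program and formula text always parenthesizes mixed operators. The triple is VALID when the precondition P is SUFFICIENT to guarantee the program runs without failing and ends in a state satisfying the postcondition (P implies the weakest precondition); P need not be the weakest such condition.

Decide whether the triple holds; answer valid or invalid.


Working backward. After the program, the postcondition 3*m - 5 >= -8 must hold; in canonical form it is 3*m >= -3.
Before q := z + 4: 3*m >= -3
Then branch requires 3*m >= -3; else branch requires 3*m >= -3.
Before the if: ((q > -15 && h + u == -1) ==> 3*m >= -3) && ((!(q > -15 && h + u == -1)) ==> 3*m >= -3)
The weakest precondition is ((q > -15 && h + u == -1) ==> 3*m >= -3) && ((!(q > -15 && h + u == -1)) ==> 3*m >= -3).
Check whether m == -2 implies it.
Countermodel: at the initial state h = 0, m = -2, q = 0, u = 0, the precondition holds but the weakest precondition fails.
Answer: invalid


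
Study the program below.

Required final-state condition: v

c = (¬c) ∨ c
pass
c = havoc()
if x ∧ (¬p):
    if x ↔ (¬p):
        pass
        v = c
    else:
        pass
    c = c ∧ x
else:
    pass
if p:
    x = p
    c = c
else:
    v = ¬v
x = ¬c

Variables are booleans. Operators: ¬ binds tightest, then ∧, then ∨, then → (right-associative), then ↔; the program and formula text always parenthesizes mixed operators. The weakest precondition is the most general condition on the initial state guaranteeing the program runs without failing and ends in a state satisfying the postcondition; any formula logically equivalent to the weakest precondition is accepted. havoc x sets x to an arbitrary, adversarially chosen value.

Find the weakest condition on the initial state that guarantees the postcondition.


Working backward. After the program, v must hold.
Before x := ¬c: v
Then branch requires v; else branch requires ¬v.
Before the if: (p → v) ∧ ((¬p) → (¬v))
Then branch requires ((x ↔ (¬p)) → ((p → c) ∧ ((¬p) → (¬c)))) ∧ ((¬(x ↔ (¬p))) → ((p → v) ∧ ((¬p) → (¬v)))); else branch requires (p → v) ∧ ((¬p) → (¬v)).
Before the if: ((x ∧ (¬p)) → (((x ↔ (¬p)) → ((p → c) ∧ ((¬p) → (¬c)))) ∧ ((¬(x ↔ (¬p))) → ((p → v) ∧ ((¬p) → (¬v)))))) ∧ ((¬(x ∧ (¬p))) → ((p → v) ∧ ((¬p) → (¬v))))
Before havoc c: ((x ∧ (¬p)) → (((x ↔ (¬p)) → p) ∧ ((¬(x ↔ (¬p))) → ((p → v) ∧ ((¬p) → (¬v)))))) ∧ ((¬(x ∧ (¬p))) → ((p → v) ∧ ((¬p) → (¬v)))) ∧ ((x ∧ (¬p)) → (((x ↔ (¬p)) → (¬p)) ∧ ((¬(x ↔ (¬p))) → ((p → v) ∧ ((¬p) → (¬v))))))
Before skip: ((x ∧ (¬p)) → (((x ↔ (¬p)) → p) ∧ ((¬(x ↔ (¬p))) → ((p → v) ∧ ((¬p) → (¬v)))))) ∧ ((¬(x ∧ (¬p))) → ((p → v) ∧ ((¬p) → (¬v)))) ∧ ((x ∧ (¬p)) → (((x ↔ (¬p)) → (¬p)) ∧ ((¬(x ↔ (¬p))) → ((p → v) ∧ ((¬p) → (¬v))))))
Before c := (¬c) ∨ c: ((x ∧ (¬p)) → (((x ↔ (¬p)) → p) ∧ ((¬(x ↔ (¬p))) → ((p → v) ∧ ((¬p) → (¬v)))))) ∧ ((¬(x ∧ (¬p))) → ((p → v) ∧ ((¬p) → (¬v)))) ∧ ((x ∧ (¬p)) → (((x ↔ (¬p)) → (¬p)) ∧ ((¬(x ↔ (¬p))) → ((p → v) ∧ ((¬p) → (¬v))))))
Answer: WP = ((x ∧ (¬p)) → (((x ↔ (¬p)) → p) ∧ ((¬(x ↔ (¬p))) → ((p → v) ∧ ((¬p) → (¬v)))))) ∧ ((¬(x ∧ (¬p))) → ((p → v) ∧ ((¬p) → (¬v)))) ∧ ((x ∧ (¬p)) → (((x ↔ (¬p)) → (¬p)) ∧ ((¬(x ↔ (¬p))) → ((p → v) ∧ ((¬p) → (¬v))))))


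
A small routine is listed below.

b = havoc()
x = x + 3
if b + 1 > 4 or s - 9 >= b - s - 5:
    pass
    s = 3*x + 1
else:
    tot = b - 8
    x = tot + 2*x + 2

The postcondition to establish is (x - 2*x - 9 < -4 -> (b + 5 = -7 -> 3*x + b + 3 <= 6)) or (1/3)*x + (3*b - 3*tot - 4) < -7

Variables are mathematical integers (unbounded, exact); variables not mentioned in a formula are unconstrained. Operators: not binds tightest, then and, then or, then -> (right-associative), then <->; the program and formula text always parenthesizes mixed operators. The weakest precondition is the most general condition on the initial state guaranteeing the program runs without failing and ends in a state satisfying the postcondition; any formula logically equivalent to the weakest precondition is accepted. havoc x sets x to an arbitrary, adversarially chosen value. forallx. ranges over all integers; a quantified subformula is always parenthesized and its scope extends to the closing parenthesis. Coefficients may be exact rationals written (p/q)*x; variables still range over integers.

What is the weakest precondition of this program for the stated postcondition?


Working backward. After the program, the postcondition (x - 2*x - 9 < -4 -> (b + 5 = -7 -> 3*x + b + 3 <= 6)) or (1/3)*x + (3*b - 3*tot - 4) < -7 must hold; in canonical form it is (x > -5 -> (b = -12 -> b + 3*x <= 3)) or 3*b + (1/3)*x < 3*tot - 3.
Then branch requires (x > -5 -> (b = -12 -> b + 3*x <= 3)) or 3*b + (1/3)*x < 3*tot - 3; else branch requires (b + 2*x > 1 -> (b = -12 -> 4*b + 6*x <= 21)) or (1/3)*b + (2/3)*x < -25.
Before the if: ((b > 3 or 2*s >= b + 4) -> ((x > -5 -> (b = -12 -> b + 3*x <= 3)) or 3*b + (1/3)*x < 3*tot - 3)) and ((not (b > 3 or 2*s >= b + 4)) -> ((b + 2*x > 1 -> (b = -12 -> 4*b + 6*x <= 21)) or (1/3)*b + (2/3)*x < -25))
Before x := x + 3: ((b > 3 or 2*s >= b + 4) -> ((x > -8 -> (b = -12 -> b + 3*x <= -6)) or 3*b + (1/3)*x < 3*tot - 4)) and ((not (b > 3 or 2*s >= b + 4)) -> ((b + 2*x > -5 -> (b = -12 -> 4*b + 6*x <= 3)) or (1/3)*b + (2/3)*x < -27))
Before havoc b: forall b_1. (((b_1 > 3 or 2*s >= b_1 + 4) -> ((x > -8 -> (b_1 = -12 -> b_1 + 3*x <= -6)) or 3*b_1 + (1/3)*x < 3*tot - 4)) and ((not (b_1 > 3 or 2*s >= b_1 + 4)) -> ((b_1 + 2*x > -5 -> (b_1 = -12 -> 4*b_1 + 6*x <= 3)) or (1/3)*b_1 + (2/3)*x < -27)))
Answer: WP = forall b_1. (((b_1 > 3 or 2*s >= b_1 + 4) -> ((x > -8 -> (b_1 = -12 -> b_1 + 3*x <= -6)) or 3*b_1 + (1/3)*x < 3*tot - 4)) and ((not (b_1 > 3 or 2*s >= b_1 + 4)) -> ((b_1 + 2*x > -5 -> (b_1 = -12 -> 4*b_1 + 6*x <= 3)) or (1/3)*b_1 + (2/3)*x < -27)))


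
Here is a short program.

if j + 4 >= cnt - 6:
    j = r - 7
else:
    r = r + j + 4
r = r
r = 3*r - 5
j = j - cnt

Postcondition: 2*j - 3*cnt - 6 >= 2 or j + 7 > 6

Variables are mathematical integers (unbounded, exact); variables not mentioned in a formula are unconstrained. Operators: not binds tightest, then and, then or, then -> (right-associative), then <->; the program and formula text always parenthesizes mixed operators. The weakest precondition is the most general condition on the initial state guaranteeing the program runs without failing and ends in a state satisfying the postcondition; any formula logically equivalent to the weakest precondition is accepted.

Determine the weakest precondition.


Working backward. After the program, the postcondition 2*j - 3*cnt - 6 >= 2 or j + 7 > 6 must hold; in canonical form it is 2*j >= 3*cnt + 8 or j > -1.
Before j := j - cnt: 2*j >= 5*cnt + 8 or j > cnt - 1
Before r := 3*r - 5: 2*j >= 5*cnt + 8 or j > cnt - 1
Before r := r: 2*j >= 5*cnt + 8 or j > cnt - 1
Then branch requires 2*r >= 5*cnt + 22 or r > cnt + 6; else branch requires 2*j >= 5*cnt + 8 or j > cnt - 1.
Before the if: (j >= cnt - 10 -> (2*r >= 5*cnt + 22 or r > cnt + 6)) and ((not (j >= cnt - 10)) -> (2*j >= 5*cnt + 8 or j > cnt - 1))
Answer: WP = (j >= cnt - 10 -> (2*r >= 5*cnt + 22 or r > cnt + 6)) and ((not (j >= cnt - 10)) -> (2*j >= 5*cnt + 8 or j > cnt - 1))


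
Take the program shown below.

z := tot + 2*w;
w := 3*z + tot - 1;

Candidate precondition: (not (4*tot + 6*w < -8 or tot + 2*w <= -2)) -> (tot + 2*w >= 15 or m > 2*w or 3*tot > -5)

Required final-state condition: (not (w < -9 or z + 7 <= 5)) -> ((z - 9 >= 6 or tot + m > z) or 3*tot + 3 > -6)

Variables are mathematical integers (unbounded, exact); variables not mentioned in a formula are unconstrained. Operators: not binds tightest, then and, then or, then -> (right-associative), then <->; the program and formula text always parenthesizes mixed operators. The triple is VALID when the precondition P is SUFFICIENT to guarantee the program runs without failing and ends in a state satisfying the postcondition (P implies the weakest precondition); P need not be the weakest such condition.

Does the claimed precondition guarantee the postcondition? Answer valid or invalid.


Working backward. After the program, the postcondition (not (w < -9 or z + 7 <= 5)) -> ((z - 9 >= 6 or tot + m > z) or 3*tot + 3 > -6) must hold; in canonical form it is (not (w < -9 or z <= -2)) -> (z >= 15 or m + tot > z or 3*tot > -9).
Before w := 3*z + tot - 1: (not (tot + 3*z < -8 or z <= -2)) -> (z >= 15 or m + tot > z or 3*tot > -9)
Before z := tot + 2*w: (not (4*tot + 6*w < -8 or tot + 2*w <= -2)) -> (tot + 2*w >= 15 or m > 2*w or 3*tot > -9)
The weakest precondition is (not (4*tot + 6*w < -8 or tot + 2*w <= -2)) -> (tot + 2*w >= 15 or m > 2*w or 3*tot > -9).
Check whether (not (4*tot + 6*w < -8 or tot + 2*w <= -2)) -> (tot + 2*w >= 15 or m > 2*w or 3*tot > -5) implies it.
Every state satisfying the precondition satisfies the weakest precondition: the implication holds.
Answer: valid


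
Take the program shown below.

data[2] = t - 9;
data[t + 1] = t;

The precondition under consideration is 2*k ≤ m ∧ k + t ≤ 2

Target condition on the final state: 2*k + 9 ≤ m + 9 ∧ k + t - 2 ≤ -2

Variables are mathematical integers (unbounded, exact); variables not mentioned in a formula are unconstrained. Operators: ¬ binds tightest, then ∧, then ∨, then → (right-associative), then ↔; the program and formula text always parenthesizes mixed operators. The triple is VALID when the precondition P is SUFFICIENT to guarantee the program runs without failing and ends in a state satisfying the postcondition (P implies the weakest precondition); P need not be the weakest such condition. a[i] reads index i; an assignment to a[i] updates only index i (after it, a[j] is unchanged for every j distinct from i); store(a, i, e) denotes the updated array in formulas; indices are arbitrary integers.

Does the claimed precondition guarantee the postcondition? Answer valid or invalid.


Working backward. After the program, the postcondition 2*k + 9 ≤ m + 9 ∧ k + t - 2 ≤ -2 must hold; in canonical form it is 2*k ≤ m ∧ k + t ≤ 0.
Before data[t + 1] := t: 2*k ≤ m ∧ k + t ≤ 0
Before data[2] := t - 9: 2*k ≤ m ∧ k + t ≤ 0
The weakest precondition is 2*k ≤ m ∧ k + t ≤ 0.
Check whether 2*k ≤ m ∧ k + t ≤ 2 implies it.
Countermodel: at the initial state k = 0, m = 0, t = 1, the precondition holds but the weakest precondition fails.
Answer: invalid


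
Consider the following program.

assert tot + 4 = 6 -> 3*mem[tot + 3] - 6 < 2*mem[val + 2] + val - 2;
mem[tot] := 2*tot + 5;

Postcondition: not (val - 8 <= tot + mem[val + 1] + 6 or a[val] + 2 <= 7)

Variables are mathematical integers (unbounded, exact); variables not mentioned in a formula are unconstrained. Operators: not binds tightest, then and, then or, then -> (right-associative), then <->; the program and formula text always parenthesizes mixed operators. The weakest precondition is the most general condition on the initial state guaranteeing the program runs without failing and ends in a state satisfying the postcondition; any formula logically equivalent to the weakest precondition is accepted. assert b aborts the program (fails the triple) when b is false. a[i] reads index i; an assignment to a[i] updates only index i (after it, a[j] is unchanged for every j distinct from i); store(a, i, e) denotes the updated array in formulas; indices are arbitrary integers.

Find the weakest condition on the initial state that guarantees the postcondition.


Working backward. After the program, the postcondition not (val - 8 <= tot + mem[val + 1] + 6 or a[val] + 2 <= 7) must hold; in canonical form it is not (val <= mem[val + 1] + tot + 14 or a[val] <= 5).
Before mem[tot] := 2*tot + 5: not (val <= store(mem, tot, 2*tot + 5)[val + 1] + tot + 14 or a[val] <= 5)
Before assert tot + 4 = 6 -> 3*mem[tot + 3] - 6 < 2*mem[val + 2] + val - 2: (tot = 2 -> 3*mem[tot + 3] < 2*mem[val + 2] + val + 4) and (not (val <= store(mem, tot, 2*tot + 5)[val + 1] + tot + 14 or a[val] <= 5))
Answer: WP = (tot = 2 -> 3*mem[tot + 3] < 2*mem[val + 2] + val + 4) and (not (val <= store(mem, tot, 2*tot + 5)[val + 1] + tot + 14 or a[val] <= 5))


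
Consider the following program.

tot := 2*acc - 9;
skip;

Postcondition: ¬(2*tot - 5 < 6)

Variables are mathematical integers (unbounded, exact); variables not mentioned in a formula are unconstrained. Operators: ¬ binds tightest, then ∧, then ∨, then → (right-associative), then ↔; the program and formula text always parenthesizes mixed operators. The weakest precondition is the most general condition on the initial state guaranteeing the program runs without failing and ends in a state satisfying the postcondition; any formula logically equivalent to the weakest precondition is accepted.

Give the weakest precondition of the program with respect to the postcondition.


Working backward. After the program, the postcondition ¬(2*tot - 5 < 6) must hold; in canonical form it is ¬(2*tot < 11).
Before skip: ¬(2*tot < 11)
Before tot := 2*acc - 9: ¬(4*acc < 29)
Answer: WP = ¬(4*acc < 29)


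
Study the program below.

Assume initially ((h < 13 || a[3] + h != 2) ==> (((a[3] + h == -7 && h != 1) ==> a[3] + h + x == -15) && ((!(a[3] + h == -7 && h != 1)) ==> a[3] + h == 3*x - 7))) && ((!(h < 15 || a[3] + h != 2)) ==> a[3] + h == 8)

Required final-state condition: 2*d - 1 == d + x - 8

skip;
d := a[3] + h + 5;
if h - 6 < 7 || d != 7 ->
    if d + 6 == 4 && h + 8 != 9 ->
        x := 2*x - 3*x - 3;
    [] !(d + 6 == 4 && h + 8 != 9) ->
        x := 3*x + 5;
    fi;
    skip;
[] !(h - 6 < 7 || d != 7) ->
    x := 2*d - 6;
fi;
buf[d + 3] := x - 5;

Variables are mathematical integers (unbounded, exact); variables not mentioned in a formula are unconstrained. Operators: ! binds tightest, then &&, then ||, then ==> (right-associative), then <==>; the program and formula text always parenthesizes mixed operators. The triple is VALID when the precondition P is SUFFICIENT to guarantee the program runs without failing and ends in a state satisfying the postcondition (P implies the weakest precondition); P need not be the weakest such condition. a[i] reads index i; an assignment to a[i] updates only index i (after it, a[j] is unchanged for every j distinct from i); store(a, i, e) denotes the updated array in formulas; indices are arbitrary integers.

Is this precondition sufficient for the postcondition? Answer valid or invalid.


Working backward. After the program, the postcondition 2*d - 1 == d + x - 8 must hold; in canonical form it is d == x - 7.
Before buf[d + 3] := x - 5: d == x - 7
Then branch requires ((d == -2 && h != 1) ==> d + x == -10) && ((!(d == -2 && h != 1)) ==> d == 3*x - 2); else branch requires d == 13.
Before the if: ((h < 13 || d != 7) ==> (((d == -2 && h != 1) ==> d + x == -10) && ((!(d == -2 && h != 1)) ==> d == 3*x - 2))) && ((!(h < 13 || d != 7)) ==> d == 13)
Before d := a[3] + h + 5: ((h < 13 || a[3] + h != 2) ==> (((a[3] + h == -7 && h != 1) ==> a[3] + h + x == -15) && ((!(a[3] + h == -7 && h != 1)) ==> a[3] + h == 3*x - 7))) && ((!(h < 13 || a[3] + h != 2)) ==> a[3] + h == 8)
Before skip: ((h < 13 || a[3] + h != 2) ==> (((a[3] + h == -7 && h != 1) ==> a[3] + h + x == -15) && ((!(a[3] + h == -7 && h != 1)) ==> a[3] + h == 3*x - 7))) && ((!(h < 13 || a[3] + h != 2)) ==> a[3] + h == 8)
The weakest precondition is ((h < 13 || a[3] + h != 2) ==> (((a[3] + h == -7 && h != 1) ==> a[3] + h + x == -15) && ((!(a[3] + h == -7 && h != 1)) ==> a[3] + h == 3*x - 7))) && ((!(h < 13 || a[3] + h != 2)) ==> a[3] + h == 8).
Check whether ((h < 13 || a[3] + h != 2) ==> (((a[3] + h == -7 && h != 1) ==> a[3] + h + x == -15) && ((!(a[3] + h == -7 && h != 1)) ==> a[3] + h == 3*x - 7))) && ((!(h < 15 || a[3] + h != 2)) ==> a[3] + h == 8) implies it.
Countermodel: at the initial state a = {[3] = -11, elsewhere -11}, h = 13, x = 0, the precondition holds but the weakest precondition fails.
Answer: invalid


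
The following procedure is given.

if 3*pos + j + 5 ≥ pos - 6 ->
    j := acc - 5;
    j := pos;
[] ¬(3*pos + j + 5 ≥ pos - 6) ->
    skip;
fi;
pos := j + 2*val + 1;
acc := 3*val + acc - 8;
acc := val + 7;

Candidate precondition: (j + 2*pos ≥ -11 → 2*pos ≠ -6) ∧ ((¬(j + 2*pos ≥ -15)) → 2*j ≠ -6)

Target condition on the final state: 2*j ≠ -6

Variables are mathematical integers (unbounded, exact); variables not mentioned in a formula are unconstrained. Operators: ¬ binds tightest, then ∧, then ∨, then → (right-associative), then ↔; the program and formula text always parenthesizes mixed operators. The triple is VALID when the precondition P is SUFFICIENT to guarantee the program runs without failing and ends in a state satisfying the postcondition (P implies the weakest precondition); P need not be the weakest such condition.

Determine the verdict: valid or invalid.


Working backward. After the program, 2*j ≠ -6 must hold.
Before acc := val + 7: 2*j ≠ -6
Before acc := 3*val + acc - 8: 2*j ≠ -6
Before pos := j + 2*val + 1: 2*j ≠ -6
Then branch requires 2*pos ≠ -6; else branch requires 2*j ≠ -6.
Before the if: (j + 2*pos ≥ -11 → 2*pos ≠ -6) ∧ ((¬(j + 2*pos ≥ -11)) → 2*j ≠ -6)
The weakest precondition is (j + 2*pos ≥ -11 → 2*pos ≠ -6) ∧ ((¬(j + 2*pos ≥ -11)) → 2*j ≠ -6).
Check whether (j + 2*pos ≥ -11 → 2*pos ≠ -6) ∧ ((¬(j + 2*pos ≥ -15)) → 2*j ≠ -6) implies it.
Countermodel: at the initial state j = -3, pos = -6, the precondition holds but the weakest precondition fails.
Answer: invalid


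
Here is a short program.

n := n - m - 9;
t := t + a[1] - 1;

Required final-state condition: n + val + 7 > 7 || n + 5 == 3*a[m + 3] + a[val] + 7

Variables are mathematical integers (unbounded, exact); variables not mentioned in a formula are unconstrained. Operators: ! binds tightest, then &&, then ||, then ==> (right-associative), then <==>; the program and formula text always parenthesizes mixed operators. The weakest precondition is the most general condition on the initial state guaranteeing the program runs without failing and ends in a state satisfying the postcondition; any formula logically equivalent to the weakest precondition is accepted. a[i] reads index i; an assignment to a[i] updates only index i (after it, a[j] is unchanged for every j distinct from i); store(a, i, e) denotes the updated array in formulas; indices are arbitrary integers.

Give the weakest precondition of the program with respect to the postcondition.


Working backward. After the program, the postcondition n + val + 7 > 7 || n + 5 == 3*a[m + 3] + a[val] + 7 must hold; in canonical form it is n + val > 0 || n == 3*a[m + 3] + a[val] + 2.
Before t := t + a[1] - 1: n + val > 0 || n == 3*a[m + 3] + a[val] + 2
Before n := n - m - 9: n + val > m + 9 || n == 3*a[m + 3] + a[val] + m + 11
Answer: WP = n + val > m + 9 || n == 3*a[m + 3] + a[val] + m + 11


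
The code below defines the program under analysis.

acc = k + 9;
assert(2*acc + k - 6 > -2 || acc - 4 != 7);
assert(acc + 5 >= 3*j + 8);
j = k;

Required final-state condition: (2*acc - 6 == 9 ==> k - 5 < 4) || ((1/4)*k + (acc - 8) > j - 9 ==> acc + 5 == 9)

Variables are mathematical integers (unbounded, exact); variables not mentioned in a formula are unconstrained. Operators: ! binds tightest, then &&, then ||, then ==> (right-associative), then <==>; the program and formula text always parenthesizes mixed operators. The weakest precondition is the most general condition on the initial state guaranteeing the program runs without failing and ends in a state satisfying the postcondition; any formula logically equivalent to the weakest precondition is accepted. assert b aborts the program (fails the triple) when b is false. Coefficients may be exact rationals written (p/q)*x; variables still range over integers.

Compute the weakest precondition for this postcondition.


Working backward. After the program, the postcondition (2*acc - 6 == 9 ==> k - 5 < 4) || ((1/4)*k + (acc - 8) > j - 9 ==> acc + 5 == 9) must hold; in canonical form it is (2*acc == 15 ==> k < 9) || (acc + (1/4)*k > j - 1 ==> acc == 4).
Before j := k: (2*acc == 15 ==> k < 9) || (acc > (3/4)*k - 1 ==> acc == 4)
Before assert acc + 5 >= 3*j + 8: acc >= 3*j + 3 && ((2*acc == 15 ==> k < 9) || (acc > (3/4)*k - 1 ==> acc == 4))
Before assert 2*acc + k - 6 > -2 || acc - 4 != 7: (2*acc + k > 4 || acc != 11) && acc >= 3*j + 3 && ((2*acc == 15 ==> k < 9) || (acc > (3/4)*k - 1 ==> acc == 4))
Before acc := k + 9: (3*k > -14 || k != 2) && k >= 3*j - 6 && ((2*k == -3 ==> k < 9) || ((1/4)*k > -10 ==> k == -5))
Answer: WP = (3*k > -14 || k != 2) && k >= 3*j - 6 && ((2*k == -3 ==> k < 9) || ((1/4)*k > -10 ==> k == -5))


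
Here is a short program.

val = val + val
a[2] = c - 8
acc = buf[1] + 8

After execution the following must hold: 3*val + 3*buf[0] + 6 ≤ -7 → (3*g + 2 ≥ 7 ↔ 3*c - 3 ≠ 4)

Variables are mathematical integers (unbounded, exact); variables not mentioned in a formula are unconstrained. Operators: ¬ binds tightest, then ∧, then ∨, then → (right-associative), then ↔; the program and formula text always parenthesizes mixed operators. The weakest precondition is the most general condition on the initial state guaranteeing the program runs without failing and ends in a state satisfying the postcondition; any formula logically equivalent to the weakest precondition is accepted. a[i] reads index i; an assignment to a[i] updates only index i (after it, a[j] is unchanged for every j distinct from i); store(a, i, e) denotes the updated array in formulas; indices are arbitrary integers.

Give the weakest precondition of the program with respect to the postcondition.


Working backward. After the program, the postcondition 3*val + 3*buf[0] + 6 ≤ -7 → (3*g + 2 ≥ 7 ↔ 3*c - 3 ≠ 4) must hold; in canonical form it is 3*buf[0] + 3*val ≤ -13 → (3*g ≥ 5 ↔ 3*c ≠ 7).
Before acc := buf[1] + 8: 3*buf[0] + 3*val ≤ -13 → (3*g ≥ 5 ↔ 3*c ≠ 7)
Before a[2] := c - 8: 3*buf[0] + 3*val ≤ -13 → (3*g ≥ 5 ↔ 3*c ≠ 7)
Before val := val + val: 3*buf[0] + 6*val ≤ -13 → (3*g ≥ 5 ↔ 3*c ≠ 7)
Answer: WP = 3*buf[0] + 6*val ≤ -13 → (3*g ≥ 5 ↔ 3*c ≠ 7)


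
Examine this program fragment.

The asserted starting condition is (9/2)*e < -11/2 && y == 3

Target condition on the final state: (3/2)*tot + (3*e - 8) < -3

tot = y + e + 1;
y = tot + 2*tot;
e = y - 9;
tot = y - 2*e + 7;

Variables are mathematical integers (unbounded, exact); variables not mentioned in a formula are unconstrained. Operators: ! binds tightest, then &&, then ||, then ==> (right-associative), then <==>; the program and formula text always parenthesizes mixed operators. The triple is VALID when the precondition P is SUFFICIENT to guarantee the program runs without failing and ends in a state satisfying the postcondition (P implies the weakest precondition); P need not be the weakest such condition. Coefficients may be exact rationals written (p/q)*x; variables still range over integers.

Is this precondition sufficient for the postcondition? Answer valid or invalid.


Working backward. After the program, the postcondition (3/2)*tot + (3*e - 8) < -3 must hold; in canonical form it is 3*e + (3/2)*tot < 5.
Before tot := y - 2*e + 7: (3/2)*y < -11/2
Before e := y - 9: (3/2)*y < -11/2
Before y := tot + 2*tot: (9/2)*tot < -11/2
Before tot := y + e + 1: (9/2)*e + (9/2)*y < -10
The weakest precondition is (9/2)*e + (9/2)*y < -10.
Check whether (9/2)*e < -11/2 && y == 3 implies it.
Countermodel: at the initial state e = -5, y = 3, the precondition holds but the weakest precondition fails.
Answer: invalid
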